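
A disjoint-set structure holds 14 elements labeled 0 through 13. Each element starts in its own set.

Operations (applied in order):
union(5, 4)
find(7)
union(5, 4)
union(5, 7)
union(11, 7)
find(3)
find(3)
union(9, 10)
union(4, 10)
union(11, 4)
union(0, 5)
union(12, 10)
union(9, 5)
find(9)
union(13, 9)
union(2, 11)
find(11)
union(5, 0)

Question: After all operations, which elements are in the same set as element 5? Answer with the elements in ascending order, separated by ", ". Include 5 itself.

Step 1: union(5, 4) -> merged; set of 5 now {4, 5}
Step 2: find(7) -> no change; set of 7 is {7}
Step 3: union(5, 4) -> already same set; set of 5 now {4, 5}
Step 4: union(5, 7) -> merged; set of 5 now {4, 5, 7}
Step 5: union(11, 7) -> merged; set of 11 now {4, 5, 7, 11}
Step 6: find(3) -> no change; set of 3 is {3}
Step 7: find(3) -> no change; set of 3 is {3}
Step 8: union(9, 10) -> merged; set of 9 now {9, 10}
Step 9: union(4, 10) -> merged; set of 4 now {4, 5, 7, 9, 10, 11}
Step 10: union(11, 4) -> already same set; set of 11 now {4, 5, 7, 9, 10, 11}
Step 11: union(0, 5) -> merged; set of 0 now {0, 4, 5, 7, 9, 10, 11}
Step 12: union(12, 10) -> merged; set of 12 now {0, 4, 5, 7, 9, 10, 11, 12}
Step 13: union(9, 5) -> already same set; set of 9 now {0, 4, 5, 7, 9, 10, 11, 12}
Step 14: find(9) -> no change; set of 9 is {0, 4, 5, 7, 9, 10, 11, 12}
Step 15: union(13, 9) -> merged; set of 13 now {0, 4, 5, 7, 9, 10, 11, 12, 13}
Step 16: union(2, 11) -> merged; set of 2 now {0, 2, 4, 5, 7, 9, 10, 11, 12, 13}
Step 17: find(11) -> no change; set of 11 is {0, 2, 4, 5, 7, 9, 10, 11, 12, 13}
Step 18: union(5, 0) -> already same set; set of 5 now {0, 2, 4, 5, 7, 9, 10, 11, 12, 13}
Component of 5: {0, 2, 4, 5, 7, 9, 10, 11, 12, 13}

Answer: 0, 2, 4, 5, 7, 9, 10, 11, 12, 13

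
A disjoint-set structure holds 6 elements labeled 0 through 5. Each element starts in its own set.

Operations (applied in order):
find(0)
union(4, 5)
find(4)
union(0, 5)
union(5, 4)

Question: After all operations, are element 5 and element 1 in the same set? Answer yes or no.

Step 1: find(0) -> no change; set of 0 is {0}
Step 2: union(4, 5) -> merged; set of 4 now {4, 5}
Step 3: find(4) -> no change; set of 4 is {4, 5}
Step 4: union(0, 5) -> merged; set of 0 now {0, 4, 5}
Step 5: union(5, 4) -> already same set; set of 5 now {0, 4, 5}
Set of 5: {0, 4, 5}; 1 is not a member.

Answer: no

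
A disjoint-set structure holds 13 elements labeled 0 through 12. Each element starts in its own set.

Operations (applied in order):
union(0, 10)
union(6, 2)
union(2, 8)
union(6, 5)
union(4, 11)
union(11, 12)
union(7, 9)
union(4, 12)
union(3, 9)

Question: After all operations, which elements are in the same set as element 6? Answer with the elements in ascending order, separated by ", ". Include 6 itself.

Step 1: union(0, 10) -> merged; set of 0 now {0, 10}
Step 2: union(6, 2) -> merged; set of 6 now {2, 6}
Step 3: union(2, 8) -> merged; set of 2 now {2, 6, 8}
Step 4: union(6, 5) -> merged; set of 6 now {2, 5, 6, 8}
Step 5: union(4, 11) -> merged; set of 4 now {4, 11}
Step 6: union(11, 12) -> merged; set of 11 now {4, 11, 12}
Step 7: union(7, 9) -> merged; set of 7 now {7, 9}
Step 8: union(4, 12) -> already same set; set of 4 now {4, 11, 12}
Step 9: union(3, 9) -> merged; set of 3 now {3, 7, 9}
Component of 6: {2, 5, 6, 8}

Answer: 2, 5, 6, 8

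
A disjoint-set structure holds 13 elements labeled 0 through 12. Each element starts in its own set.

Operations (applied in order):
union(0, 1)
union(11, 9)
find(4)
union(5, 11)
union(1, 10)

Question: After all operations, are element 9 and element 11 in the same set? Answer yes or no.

Answer: yes

Derivation:
Step 1: union(0, 1) -> merged; set of 0 now {0, 1}
Step 2: union(11, 9) -> merged; set of 11 now {9, 11}
Step 3: find(4) -> no change; set of 4 is {4}
Step 4: union(5, 11) -> merged; set of 5 now {5, 9, 11}
Step 5: union(1, 10) -> merged; set of 1 now {0, 1, 10}
Set of 9: {5, 9, 11}; 11 is a member.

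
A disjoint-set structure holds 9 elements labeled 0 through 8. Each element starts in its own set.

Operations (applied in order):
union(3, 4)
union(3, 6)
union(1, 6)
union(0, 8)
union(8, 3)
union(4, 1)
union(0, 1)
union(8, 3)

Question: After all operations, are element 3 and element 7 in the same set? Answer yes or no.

Answer: no

Derivation:
Step 1: union(3, 4) -> merged; set of 3 now {3, 4}
Step 2: union(3, 6) -> merged; set of 3 now {3, 4, 6}
Step 3: union(1, 6) -> merged; set of 1 now {1, 3, 4, 6}
Step 4: union(0, 8) -> merged; set of 0 now {0, 8}
Step 5: union(8, 3) -> merged; set of 8 now {0, 1, 3, 4, 6, 8}
Step 6: union(4, 1) -> already same set; set of 4 now {0, 1, 3, 4, 6, 8}
Step 7: union(0, 1) -> already same set; set of 0 now {0, 1, 3, 4, 6, 8}
Step 8: union(8, 3) -> already same set; set of 8 now {0, 1, 3, 4, 6, 8}
Set of 3: {0, 1, 3, 4, 6, 8}; 7 is not a member.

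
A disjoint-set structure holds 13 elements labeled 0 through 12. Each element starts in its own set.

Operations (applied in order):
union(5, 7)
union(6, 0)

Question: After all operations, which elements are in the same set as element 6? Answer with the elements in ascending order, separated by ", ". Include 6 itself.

Step 1: union(5, 7) -> merged; set of 5 now {5, 7}
Step 2: union(6, 0) -> merged; set of 6 now {0, 6}
Component of 6: {0, 6}

Answer: 0, 6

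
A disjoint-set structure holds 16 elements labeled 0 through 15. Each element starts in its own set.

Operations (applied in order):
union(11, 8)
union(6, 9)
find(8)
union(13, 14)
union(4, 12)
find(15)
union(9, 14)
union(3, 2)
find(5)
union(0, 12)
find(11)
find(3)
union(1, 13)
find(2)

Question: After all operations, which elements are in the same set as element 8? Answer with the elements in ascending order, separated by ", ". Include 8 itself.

Answer: 8, 11

Derivation:
Step 1: union(11, 8) -> merged; set of 11 now {8, 11}
Step 2: union(6, 9) -> merged; set of 6 now {6, 9}
Step 3: find(8) -> no change; set of 8 is {8, 11}
Step 4: union(13, 14) -> merged; set of 13 now {13, 14}
Step 5: union(4, 12) -> merged; set of 4 now {4, 12}
Step 6: find(15) -> no change; set of 15 is {15}
Step 7: union(9, 14) -> merged; set of 9 now {6, 9, 13, 14}
Step 8: union(3, 2) -> merged; set of 3 now {2, 3}
Step 9: find(5) -> no change; set of 5 is {5}
Step 10: union(0, 12) -> merged; set of 0 now {0, 4, 12}
Step 11: find(11) -> no change; set of 11 is {8, 11}
Step 12: find(3) -> no change; set of 3 is {2, 3}
Step 13: union(1, 13) -> merged; set of 1 now {1, 6, 9, 13, 14}
Step 14: find(2) -> no change; set of 2 is {2, 3}
Component of 8: {8, 11}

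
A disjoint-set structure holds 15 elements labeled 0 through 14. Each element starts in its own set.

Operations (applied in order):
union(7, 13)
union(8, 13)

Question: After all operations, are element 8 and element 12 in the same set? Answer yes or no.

Step 1: union(7, 13) -> merged; set of 7 now {7, 13}
Step 2: union(8, 13) -> merged; set of 8 now {7, 8, 13}
Set of 8: {7, 8, 13}; 12 is not a member.

Answer: no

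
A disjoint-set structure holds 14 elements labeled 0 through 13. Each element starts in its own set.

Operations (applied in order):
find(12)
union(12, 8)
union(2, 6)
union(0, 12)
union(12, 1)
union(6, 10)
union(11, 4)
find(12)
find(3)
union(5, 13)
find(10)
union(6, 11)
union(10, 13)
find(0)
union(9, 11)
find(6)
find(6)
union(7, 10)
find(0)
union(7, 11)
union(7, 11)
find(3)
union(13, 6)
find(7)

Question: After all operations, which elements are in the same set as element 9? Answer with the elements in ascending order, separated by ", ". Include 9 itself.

Answer: 2, 4, 5, 6, 7, 9, 10, 11, 13

Derivation:
Step 1: find(12) -> no change; set of 12 is {12}
Step 2: union(12, 8) -> merged; set of 12 now {8, 12}
Step 3: union(2, 6) -> merged; set of 2 now {2, 6}
Step 4: union(0, 12) -> merged; set of 0 now {0, 8, 12}
Step 5: union(12, 1) -> merged; set of 12 now {0, 1, 8, 12}
Step 6: union(6, 10) -> merged; set of 6 now {2, 6, 10}
Step 7: union(11, 4) -> merged; set of 11 now {4, 11}
Step 8: find(12) -> no change; set of 12 is {0, 1, 8, 12}
Step 9: find(3) -> no change; set of 3 is {3}
Step 10: union(5, 13) -> merged; set of 5 now {5, 13}
Step 11: find(10) -> no change; set of 10 is {2, 6, 10}
Step 12: union(6, 11) -> merged; set of 6 now {2, 4, 6, 10, 11}
Step 13: union(10, 13) -> merged; set of 10 now {2, 4, 5, 6, 10, 11, 13}
Step 14: find(0) -> no change; set of 0 is {0, 1, 8, 12}
Step 15: union(9, 11) -> merged; set of 9 now {2, 4, 5, 6, 9, 10, 11, 13}
Step 16: find(6) -> no change; set of 6 is {2, 4, 5, 6, 9, 10, 11, 13}
Step 17: find(6) -> no change; set of 6 is {2, 4, 5, 6, 9, 10, 11, 13}
Step 18: union(7, 10) -> merged; set of 7 now {2, 4, 5, 6, 7, 9, 10, 11, 13}
Step 19: find(0) -> no change; set of 0 is {0, 1, 8, 12}
Step 20: union(7, 11) -> already same set; set of 7 now {2, 4, 5, 6, 7, 9, 10, 11, 13}
Step 21: union(7, 11) -> already same set; set of 7 now {2, 4, 5, 6, 7, 9, 10, 11, 13}
Step 22: find(3) -> no change; set of 3 is {3}
Step 23: union(13, 6) -> already same set; set of 13 now {2, 4, 5, 6, 7, 9, 10, 11, 13}
Step 24: find(7) -> no change; set of 7 is {2, 4, 5, 6, 7, 9, 10, 11, 13}
Component of 9: {2, 4, 5, 6, 7, 9, 10, 11, 13}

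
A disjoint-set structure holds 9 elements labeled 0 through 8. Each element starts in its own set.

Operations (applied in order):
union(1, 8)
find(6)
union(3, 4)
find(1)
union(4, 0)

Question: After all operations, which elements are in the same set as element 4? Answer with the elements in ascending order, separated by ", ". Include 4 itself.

Answer: 0, 3, 4

Derivation:
Step 1: union(1, 8) -> merged; set of 1 now {1, 8}
Step 2: find(6) -> no change; set of 6 is {6}
Step 3: union(3, 4) -> merged; set of 3 now {3, 4}
Step 4: find(1) -> no change; set of 1 is {1, 8}
Step 5: union(4, 0) -> merged; set of 4 now {0, 3, 4}
Component of 4: {0, 3, 4}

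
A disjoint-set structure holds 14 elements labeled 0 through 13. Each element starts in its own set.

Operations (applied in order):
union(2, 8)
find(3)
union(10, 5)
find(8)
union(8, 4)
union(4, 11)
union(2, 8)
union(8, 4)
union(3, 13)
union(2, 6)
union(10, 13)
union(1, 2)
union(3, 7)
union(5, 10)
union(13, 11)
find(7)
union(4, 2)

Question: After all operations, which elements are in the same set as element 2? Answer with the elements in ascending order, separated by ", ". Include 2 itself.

Answer: 1, 2, 3, 4, 5, 6, 7, 8, 10, 11, 13

Derivation:
Step 1: union(2, 8) -> merged; set of 2 now {2, 8}
Step 2: find(3) -> no change; set of 3 is {3}
Step 3: union(10, 5) -> merged; set of 10 now {5, 10}
Step 4: find(8) -> no change; set of 8 is {2, 8}
Step 5: union(8, 4) -> merged; set of 8 now {2, 4, 8}
Step 6: union(4, 11) -> merged; set of 4 now {2, 4, 8, 11}
Step 7: union(2, 8) -> already same set; set of 2 now {2, 4, 8, 11}
Step 8: union(8, 4) -> already same set; set of 8 now {2, 4, 8, 11}
Step 9: union(3, 13) -> merged; set of 3 now {3, 13}
Step 10: union(2, 6) -> merged; set of 2 now {2, 4, 6, 8, 11}
Step 11: union(10, 13) -> merged; set of 10 now {3, 5, 10, 13}
Step 12: union(1, 2) -> merged; set of 1 now {1, 2, 4, 6, 8, 11}
Step 13: union(3, 7) -> merged; set of 3 now {3, 5, 7, 10, 13}
Step 14: union(5, 10) -> already same set; set of 5 now {3, 5, 7, 10, 13}
Step 15: union(13, 11) -> merged; set of 13 now {1, 2, 3, 4, 5, 6, 7, 8, 10, 11, 13}
Step 16: find(7) -> no change; set of 7 is {1, 2, 3, 4, 5, 6, 7, 8, 10, 11, 13}
Step 17: union(4, 2) -> already same set; set of 4 now {1, 2, 3, 4, 5, 6, 7, 8, 10, 11, 13}
Component of 2: {1, 2, 3, 4, 5, 6, 7, 8, 10, 11, 13}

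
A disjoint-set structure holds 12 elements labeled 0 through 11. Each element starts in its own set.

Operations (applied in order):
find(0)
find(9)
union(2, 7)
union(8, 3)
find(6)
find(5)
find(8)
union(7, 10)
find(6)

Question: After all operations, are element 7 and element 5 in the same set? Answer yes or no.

Answer: no

Derivation:
Step 1: find(0) -> no change; set of 0 is {0}
Step 2: find(9) -> no change; set of 9 is {9}
Step 3: union(2, 7) -> merged; set of 2 now {2, 7}
Step 4: union(8, 3) -> merged; set of 8 now {3, 8}
Step 5: find(6) -> no change; set of 6 is {6}
Step 6: find(5) -> no change; set of 5 is {5}
Step 7: find(8) -> no change; set of 8 is {3, 8}
Step 8: union(7, 10) -> merged; set of 7 now {2, 7, 10}
Step 9: find(6) -> no change; set of 6 is {6}
Set of 7: {2, 7, 10}; 5 is not a member.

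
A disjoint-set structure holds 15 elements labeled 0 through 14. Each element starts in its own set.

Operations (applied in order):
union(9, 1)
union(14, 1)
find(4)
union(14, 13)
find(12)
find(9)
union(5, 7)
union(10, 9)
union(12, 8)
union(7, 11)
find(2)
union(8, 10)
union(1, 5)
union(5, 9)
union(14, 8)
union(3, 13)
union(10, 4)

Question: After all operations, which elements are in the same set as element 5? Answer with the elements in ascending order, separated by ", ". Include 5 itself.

Step 1: union(9, 1) -> merged; set of 9 now {1, 9}
Step 2: union(14, 1) -> merged; set of 14 now {1, 9, 14}
Step 3: find(4) -> no change; set of 4 is {4}
Step 4: union(14, 13) -> merged; set of 14 now {1, 9, 13, 14}
Step 5: find(12) -> no change; set of 12 is {12}
Step 6: find(9) -> no change; set of 9 is {1, 9, 13, 14}
Step 7: union(5, 7) -> merged; set of 5 now {5, 7}
Step 8: union(10, 9) -> merged; set of 10 now {1, 9, 10, 13, 14}
Step 9: union(12, 8) -> merged; set of 12 now {8, 12}
Step 10: union(7, 11) -> merged; set of 7 now {5, 7, 11}
Step 11: find(2) -> no change; set of 2 is {2}
Step 12: union(8, 10) -> merged; set of 8 now {1, 8, 9, 10, 12, 13, 14}
Step 13: union(1, 5) -> merged; set of 1 now {1, 5, 7, 8, 9, 10, 11, 12, 13, 14}
Step 14: union(5, 9) -> already same set; set of 5 now {1, 5, 7, 8, 9, 10, 11, 12, 13, 14}
Step 15: union(14, 8) -> already same set; set of 14 now {1, 5, 7, 8, 9, 10, 11, 12, 13, 14}
Step 16: union(3, 13) -> merged; set of 3 now {1, 3, 5, 7, 8, 9, 10, 11, 12, 13, 14}
Step 17: union(10, 4) -> merged; set of 10 now {1, 3, 4, 5, 7, 8, 9, 10, 11, 12, 13, 14}
Component of 5: {1, 3, 4, 5, 7, 8, 9, 10, 11, 12, 13, 14}

Answer: 1, 3, 4, 5, 7, 8, 9, 10, 11, 12, 13, 14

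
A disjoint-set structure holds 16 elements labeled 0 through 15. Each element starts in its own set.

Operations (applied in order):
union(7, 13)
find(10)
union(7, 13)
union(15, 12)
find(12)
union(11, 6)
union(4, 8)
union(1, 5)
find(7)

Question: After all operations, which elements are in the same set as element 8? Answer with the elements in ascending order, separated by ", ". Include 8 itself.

Step 1: union(7, 13) -> merged; set of 7 now {7, 13}
Step 2: find(10) -> no change; set of 10 is {10}
Step 3: union(7, 13) -> already same set; set of 7 now {7, 13}
Step 4: union(15, 12) -> merged; set of 15 now {12, 15}
Step 5: find(12) -> no change; set of 12 is {12, 15}
Step 6: union(11, 6) -> merged; set of 11 now {6, 11}
Step 7: union(4, 8) -> merged; set of 4 now {4, 8}
Step 8: union(1, 5) -> merged; set of 1 now {1, 5}
Step 9: find(7) -> no change; set of 7 is {7, 13}
Component of 8: {4, 8}

Answer: 4, 8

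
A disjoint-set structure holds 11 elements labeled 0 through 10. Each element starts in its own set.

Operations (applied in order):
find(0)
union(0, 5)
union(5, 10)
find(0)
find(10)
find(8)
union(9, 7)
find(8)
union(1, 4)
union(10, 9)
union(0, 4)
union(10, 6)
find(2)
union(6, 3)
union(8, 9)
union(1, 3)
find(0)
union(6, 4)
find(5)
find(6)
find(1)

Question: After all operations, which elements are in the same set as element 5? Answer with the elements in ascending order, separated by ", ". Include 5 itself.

Step 1: find(0) -> no change; set of 0 is {0}
Step 2: union(0, 5) -> merged; set of 0 now {0, 5}
Step 3: union(5, 10) -> merged; set of 5 now {0, 5, 10}
Step 4: find(0) -> no change; set of 0 is {0, 5, 10}
Step 5: find(10) -> no change; set of 10 is {0, 5, 10}
Step 6: find(8) -> no change; set of 8 is {8}
Step 7: union(9, 7) -> merged; set of 9 now {7, 9}
Step 8: find(8) -> no change; set of 8 is {8}
Step 9: union(1, 4) -> merged; set of 1 now {1, 4}
Step 10: union(10, 9) -> merged; set of 10 now {0, 5, 7, 9, 10}
Step 11: union(0, 4) -> merged; set of 0 now {0, 1, 4, 5, 7, 9, 10}
Step 12: union(10, 6) -> merged; set of 10 now {0, 1, 4, 5, 6, 7, 9, 10}
Step 13: find(2) -> no change; set of 2 is {2}
Step 14: union(6, 3) -> merged; set of 6 now {0, 1, 3, 4, 5, 6, 7, 9, 10}
Step 15: union(8, 9) -> merged; set of 8 now {0, 1, 3, 4, 5, 6, 7, 8, 9, 10}
Step 16: union(1, 3) -> already same set; set of 1 now {0, 1, 3, 4, 5, 6, 7, 8, 9, 10}
Step 17: find(0) -> no change; set of 0 is {0, 1, 3, 4, 5, 6, 7, 8, 9, 10}
Step 18: union(6, 4) -> already same set; set of 6 now {0, 1, 3, 4, 5, 6, 7, 8, 9, 10}
Step 19: find(5) -> no change; set of 5 is {0, 1, 3, 4, 5, 6, 7, 8, 9, 10}
Step 20: find(6) -> no change; set of 6 is {0, 1, 3, 4, 5, 6, 7, 8, 9, 10}
Step 21: find(1) -> no change; set of 1 is {0, 1, 3, 4, 5, 6, 7, 8, 9, 10}
Component of 5: {0, 1, 3, 4, 5, 6, 7, 8, 9, 10}

Answer: 0, 1, 3, 4, 5, 6, 7, 8, 9, 10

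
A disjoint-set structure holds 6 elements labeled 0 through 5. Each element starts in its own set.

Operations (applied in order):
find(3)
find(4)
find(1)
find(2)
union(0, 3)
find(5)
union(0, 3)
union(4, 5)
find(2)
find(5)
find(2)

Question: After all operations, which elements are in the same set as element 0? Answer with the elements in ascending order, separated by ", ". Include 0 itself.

Step 1: find(3) -> no change; set of 3 is {3}
Step 2: find(4) -> no change; set of 4 is {4}
Step 3: find(1) -> no change; set of 1 is {1}
Step 4: find(2) -> no change; set of 2 is {2}
Step 5: union(0, 3) -> merged; set of 0 now {0, 3}
Step 6: find(5) -> no change; set of 5 is {5}
Step 7: union(0, 3) -> already same set; set of 0 now {0, 3}
Step 8: union(4, 5) -> merged; set of 4 now {4, 5}
Step 9: find(2) -> no change; set of 2 is {2}
Step 10: find(5) -> no change; set of 5 is {4, 5}
Step 11: find(2) -> no change; set of 2 is {2}
Component of 0: {0, 3}

Answer: 0, 3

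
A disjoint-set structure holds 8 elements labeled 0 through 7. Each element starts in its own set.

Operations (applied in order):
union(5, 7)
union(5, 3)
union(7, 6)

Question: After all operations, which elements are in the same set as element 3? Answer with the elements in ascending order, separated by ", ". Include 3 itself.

Answer: 3, 5, 6, 7

Derivation:
Step 1: union(5, 7) -> merged; set of 5 now {5, 7}
Step 2: union(5, 3) -> merged; set of 5 now {3, 5, 7}
Step 3: union(7, 6) -> merged; set of 7 now {3, 5, 6, 7}
Component of 3: {3, 5, 6, 7}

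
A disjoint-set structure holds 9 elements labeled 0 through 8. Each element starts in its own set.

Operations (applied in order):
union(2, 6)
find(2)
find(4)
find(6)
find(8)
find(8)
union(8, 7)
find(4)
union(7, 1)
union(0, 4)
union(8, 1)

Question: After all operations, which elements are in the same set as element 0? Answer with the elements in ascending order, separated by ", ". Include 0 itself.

Answer: 0, 4

Derivation:
Step 1: union(2, 6) -> merged; set of 2 now {2, 6}
Step 2: find(2) -> no change; set of 2 is {2, 6}
Step 3: find(4) -> no change; set of 4 is {4}
Step 4: find(6) -> no change; set of 6 is {2, 6}
Step 5: find(8) -> no change; set of 8 is {8}
Step 6: find(8) -> no change; set of 8 is {8}
Step 7: union(8, 7) -> merged; set of 8 now {7, 8}
Step 8: find(4) -> no change; set of 4 is {4}
Step 9: union(7, 1) -> merged; set of 7 now {1, 7, 8}
Step 10: union(0, 4) -> merged; set of 0 now {0, 4}
Step 11: union(8, 1) -> already same set; set of 8 now {1, 7, 8}
Component of 0: {0, 4}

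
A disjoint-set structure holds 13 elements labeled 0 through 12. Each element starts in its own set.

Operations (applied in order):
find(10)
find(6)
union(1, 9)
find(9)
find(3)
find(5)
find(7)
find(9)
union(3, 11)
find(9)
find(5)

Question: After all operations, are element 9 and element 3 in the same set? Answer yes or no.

Step 1: find(10) -> no change; set of 10 is {10}
Step 2: find(6) -> no change; set of 6 is {6}
Step 3: union(1, 9) -> merged; set of 1 now {1, 9}
Step 4: find(9) -> no change; set of 9 is {1, 9}
Step 5: find(3) -> no change; set of 3 is {3}
Step 6: find(5) -> no change; set of 5 is {5}
Step 7: find(7) -> no change; set of 7 is {7}
Step 8: find(9) -> no change; set of 9 is {1, 9}
Step 9: union(3, 11) -> merged; set of 3 now {3, 11}
Step 10: find(9) -> no change; set of 9 is {1, 9}
Step 11: find(5) -> no change; set of 5 is {5}
Set of 9: {1, 9}; 3 is not a member.

Answer: no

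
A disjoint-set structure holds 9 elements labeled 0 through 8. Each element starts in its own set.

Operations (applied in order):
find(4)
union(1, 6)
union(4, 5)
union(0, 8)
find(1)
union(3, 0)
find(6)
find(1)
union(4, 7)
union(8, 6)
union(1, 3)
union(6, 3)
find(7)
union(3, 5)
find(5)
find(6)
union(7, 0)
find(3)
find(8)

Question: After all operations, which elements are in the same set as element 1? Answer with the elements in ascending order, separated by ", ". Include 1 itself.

Step 1: find(4) -> no change; set of 4 is {4}
Step 2: union(1, 6) -> merged; set of 1 now {1, 6}
Step 3: union(4, 5) -> merged; set of 4 now {4, 5}
Step 4: union(0, 8) -> merged; set of 0 now {0, 8}
Step 5: find(1) -> no change; set of 1 is {1, 6}
Step 6: union(3, 0) -> merged; set of 3 now {0, 3, 8}
Step 7: find(6) -> no change; set of 6 is {1, 6}
Step 8: find(1) -> no change; set of 1 is {1, 6}
Step 9: union(4, 7) -> merged; set of 4 now {4, 5, 7}
Step 10: union(8, 6) -> merged; set of 8 now {0, 1, 3, 6, 8}
Step 11: union(1, 3) -> already same set; set of 1 now {0, 1, 3, 6, 8}
Step 12: union(6, 3) -> already same set; set of 6 now {0, 1, 3, 6, 8}
Step 13: find(7) -> no change; set of 7 is {4, 5, 7}
Step 14: union(3, 5) -> merged; set of 3 now {0, 1, 3, 4, 5, 6, 7, 8}
Step 15: find(5) -> no change; set of 5 is {0, 1, 3, 4, 5, 6, 7, 8}
Step 16: find(6) -> no change; set of 6 is {0, 1, 3, 4, 5, 6, 7, 8}
Step 17: union(7, 0) -> already same set; set of 7 now {0, 1, 3, 4, 5, 6, 7, 8}
Step 18: find(3) -> no change; set of 3 is {0, 1, 3, 4, 5, 6, 7, 8}
Step 19: find(8) -> no change; set of 8 is {0, 1, 3, 4, 5, 6, 7, 8}
Component of 1: {0, 1, 3, 4, 5, 6, 7, 8}

Answer: 0, 1, 3, 4, 5, 6, 7, 8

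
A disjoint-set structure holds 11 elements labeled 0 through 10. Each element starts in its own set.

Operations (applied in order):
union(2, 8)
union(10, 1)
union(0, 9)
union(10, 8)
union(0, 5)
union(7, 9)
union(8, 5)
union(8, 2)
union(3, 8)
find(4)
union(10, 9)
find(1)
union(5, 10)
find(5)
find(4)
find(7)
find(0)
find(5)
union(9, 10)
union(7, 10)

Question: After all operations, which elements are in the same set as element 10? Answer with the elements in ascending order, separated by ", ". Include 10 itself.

Step 1: union(2, 8) -> merged; set of 2 now {2, 8}
Step 2: union(10, 1) -> merged; set of 10 now {1, 10}
Step 3: union(0, 9) -> merged; set of 0 now {0, 9}
Step 4: union(10, 8) -> merged; set of 10 now {1, 2, 8, 10}
Step 5: union(0, 5) -> merged; set of 0 now {0, 5, 9}
Step 6: union(7, 9) -> merged; set of 7 now {0, 5, 7, 9}
Step 7: union(8, 5) -> merged; set of 8 now {0, 1, 2, 5, 7, 8, 9, 10}
Step 8: union(8, 2) -> already same set; set of 8 now {0, 1, 2, 5, 7, 8, 9, 10}
Step 9: union(3, 8) -> merged; set of 3 now {0, 1, 2, 3, 5, 7, 8, 9, 10}
Step 10: find(4) -> no change; set of 4 is {4}
Step 11: union(10, 9) -> already same set; set of 10 now {0, 1, 2, 3, 5, 7, 8, 9, 10}
Step 12: find(1) -> no change; set of 1 is {0, 1, 2, 3, 5, 7, 8, 9, 10}
Step 13: union(5, 10) -> already same set; set of 5 now {0, 1, 2, 3, 5, 7, 8, 9, 10}
Step 14: find(5) -> no change; set of 5 is {0, 1, 2, 3, 5, 7, 8, 9, 10}
Step 15: find(4) -> no change; set of 4 is {4}
Step 16: find(7) -> no change; set of 7 is {0, 1, 2, 3, 5, 7, 8, 9, 10}
Step 17: find(0) -> no change; set of 0 is {0, 1, 2, 3, 5, 7, 8, 9, 10}
Step 18: find(5) -> no change; set of 5 is {0, 1, 2, 3, 5, 7, 8, 9, 10}
Step 19: union(9, 10) -> already same set; set of 9 now {0, 1, 2, 3, 5, 7, 8, 9, 10}
Step 20: union(7, 10) -> already same set; set of 7 now {0, 1, 2, 3, 5, 7, 8, 9, 10}
Component of 10: {0, 1, 2, 3, 5, 7, 8, 9, 10}

Answer: 0, 1, 2, 3, 5, 7, 8, 9, 10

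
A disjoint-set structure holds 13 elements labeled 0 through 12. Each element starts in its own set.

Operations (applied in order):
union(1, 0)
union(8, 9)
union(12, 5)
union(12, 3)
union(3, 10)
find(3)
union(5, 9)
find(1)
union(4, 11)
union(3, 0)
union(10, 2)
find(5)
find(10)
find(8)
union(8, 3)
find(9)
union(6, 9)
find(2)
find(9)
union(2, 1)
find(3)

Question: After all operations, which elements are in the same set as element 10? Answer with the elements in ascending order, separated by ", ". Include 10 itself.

Answer: 0, 1, 2, 3, 5, 6, 8, 9, 10, 12

Derivation:
Step 1: union(1, 0) -> merged; set of 1 now {0, 1}
Step 2: union(8, 9) -> merged; set of 8 now {8, 9}
Step 3: union(12, 5) -> merged; set of 12 now {5, 12}
Step 4: union(12, 3) -> merged; set of 12 now {3, 5, 12}
Step 5: union(3, 10) -> merged; set of 3 now {3, 5, 10, 12}
Step 6: find(3) -> no change; set of 3 is {3, 5, 10, 12}
Step 7: union(5, 9) -> merged; set of 5 now {3, 5, 8, 9, 10, 12}
Step 8: find(1) -> no change; set of 1 is {0, 1}
Step 9: union(4, 11) -> merged; set of 4 now {4, 11}
Step 10: union(3, 0) -> merged; set of 3 now {0, 1, 3, 5, 8, 9, 10, 12}
Step 11: union(10, 2) -> merged; set of 10 now {0, 1, 2, 3, 5, 8, 9, 10, 12}
Step 12: find(5) -> no change; set of 5 is {0, 1, 2, 3, 5, 8, 9, 10, 12}
Step 13: find(10) -> no change; set of 10 is {0, 1, 2, 3, 5, 8, 9, 10, 12}
Step 14: find(8) -> no change; set of 8 is {0, 1, 2, 3, 5, 8, 9, 10, 12}
Step 15: union(8, 3) -> already same set; set of 8 now {0, 1, 2, 3, 5, 8, 9, 10, 12}
Step 16: find(9) -> no change; set of 9 is {0, 1, 2, 3, 5, 8, 9, 10, 12}
Step 17: union(6, 9) -> merged; set of 6 now {0, 1, 2, 3, 5, 6, 8, 9, 10, 12}
Step 18: find(2) -> no change; set of 2 is {0, 1, 2, 3, 5, 6, 8, 9, 10, 12}
Step 19: find(9) -> no change; set of 9 is {0, 1, 2, 3, 5, 6, 8, 9, 10, 12}
Step 20: union(2, 1) -> already same set; set of 2 now {0, 1, 2, 3, 5, 6, 8, 9, 10, 12}
Step 21: find(3) -> no change; set of 3 is {0, 1, 2, 3, 5, 6, 8, 9, 10, 12}
Component of 10: {0, 1, 2, 3, 5, 6, 8, 9, 10, 12}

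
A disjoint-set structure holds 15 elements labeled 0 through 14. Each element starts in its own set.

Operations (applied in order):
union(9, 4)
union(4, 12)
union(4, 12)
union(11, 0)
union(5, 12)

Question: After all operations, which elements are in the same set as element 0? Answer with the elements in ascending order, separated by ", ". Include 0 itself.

Answer: 0, 11

Derivation:
Step 1: union(9, 4) -> merged; set of 9 now {4, 9}
Step 2: union(4, 12) -> merged; set of 4 now {4, 9, 12}
Step 3: union(4, 12) -> already same set; set of 4 now {4, 9, 12}
Step 4: union(11, 0) -> merged; set of 11 now {0, 11}
Step 5: union(5, 12) -> merged; set of 5 now {4, 5, 9, 12}
Component of 0: {0, 11}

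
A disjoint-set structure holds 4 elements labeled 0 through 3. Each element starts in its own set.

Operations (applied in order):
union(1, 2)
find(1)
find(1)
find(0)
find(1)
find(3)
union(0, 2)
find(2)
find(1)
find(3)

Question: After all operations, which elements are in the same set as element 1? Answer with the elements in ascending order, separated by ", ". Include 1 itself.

Step 1: union(1, 2) -> merged; set of 1 now {1, 2}
Step 2: find(1) -> no change; set of 1 is {1, 2}
Step 3: find(1) -> no change; set of 1 is {1, 2}
Step 4: find(0) -> no change; set of 0 is {0}
Step 5: find(1) -> no change; set of 1 is {1, 2}
Step 6: find(3) -> no change; set of 3 is {3}
Step 7: union(0, 2) -> merged; set of 0 now {0, 1, 2}
Step 8: find(2) -> no change; set of 2 is {0, 1, 2}
Step 9: find(1) -> no change; set of 1 is {0, 1, 2}
Step 10: find(3) -> no change; set of 3 is {3}
Component of 1: {0, 1, 2}

Answer: 0, 1, 2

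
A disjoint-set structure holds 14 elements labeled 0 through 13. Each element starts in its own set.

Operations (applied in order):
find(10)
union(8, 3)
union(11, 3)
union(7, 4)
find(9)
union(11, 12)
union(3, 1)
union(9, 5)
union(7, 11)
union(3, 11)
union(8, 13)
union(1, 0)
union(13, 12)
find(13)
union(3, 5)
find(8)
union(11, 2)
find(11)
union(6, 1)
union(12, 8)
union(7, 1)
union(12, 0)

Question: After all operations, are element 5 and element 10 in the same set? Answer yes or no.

Step 1: find(10) -> no change; set of 10 is {10}
Step 2: union(8, 3) -> merged; set of 8 now {3, 8}
Step 3: union(11, 3) -> merged; set of 11 now {3, 8, 11}
Step 4: union(7, 4) -> merged; set of 7 now {4, 7}
Step 5: find(9) -> no change; set of 9 is {9}
Step 6: union(11, 12) -> merged; set of 11 now {3, 8, 11, 12}
Step 7: union(3, 1) -> merged; set of 3 now {1, 3, 8, 11, 12}
Step 8: union(9, 5) -> merged; set of 9 now {5, 9}
Step 9: union(7, 11) -> merged; set of 7 now {1, 3, 4, 7, 8, 11, 12}
Step 10: union(3, 11) -> already same set; set of 3 now {1, 3, 4, 7, 8, 11, 12}
Step 11: union(8, 13) -> merged; set of 8 now {1, 3, 4, 7, 8, 11, 12, 13}
Step 12: union(1, 0) -> merged; set of 1 now {0, 1, 3, 4, 7, 8, 11, 12, 13}
Step 13: union(13, 12) -> already same set; set of 13 now {0, 1, 3, 4, 7, 8, 11, 12, 13}
Step 14: find(13) -> no change; set of 13 is {0, 1, 3, 4, 7, 8, 11, 12, 13}
Step 15: union(3, 5) -> merged; set of 3 now {0, 1, 3, 4, 5, 7, 8, 9, 11, 12, 13}
Step 16: find(8) -> no change; set of 8 is {0, 1, 3, 4, 5, 7, 8, 9, 11, 12, 13}
Step 17: union(11, 2) -> merged; set of 11 now {0, 1, 2, 3, 4, 5, 7, 8, 9, 11, 12, 13}
Step 18: find(11) -> no change; set of 11 is {0, 1, 2, 3, 4, 5, 7, 8, 9, 11, 12, 13}
Step 19: union(6, 1) -> merged; set of 6 now {0, 1, 2, 3, 4, 5, 6, 7, 8, 9, 11, 12, 13}
Step 20: union(12, 8) -> already same set; set of 12 now {0, 1, 2, 3, 4, 5, 6, 7, 8, 9, 11, 12, 13}
Step 21: union(7, 1) -> already same set; set of 7 now {0, 1, 2, 3, 4, 5, 6, 7, 8, 9, 11, 12, 13}
Step 22: union(12, 0) -> already same set; set of 12 now {0, 1, 2, 3, 4, 5, 6, 7, 8, 9, 11, 12, 13}
Set of 5: {0, 1, 2, 3, 4, 5, 6, 7, 8, 9, 11, 12, 13}; 10 is not a member.

Answer: no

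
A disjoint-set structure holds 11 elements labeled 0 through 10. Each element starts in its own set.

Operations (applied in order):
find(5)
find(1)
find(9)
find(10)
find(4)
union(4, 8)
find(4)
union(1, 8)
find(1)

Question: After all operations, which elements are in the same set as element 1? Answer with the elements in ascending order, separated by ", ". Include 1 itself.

Step 1: find(5) -> no change; set of 5 is {5}
Step 2: find(1) -> no change; set of 1 is {1}
Step 3: find(9) -> no change; set of 9 is {9}
Step 4: find(10) -> no change; set of 10 is {10}
Step 5: find(4) -> no change; set of 4 is {4}
Step 6: union(4, 8) -> merged; set of 4 now {4, 8}
Step 7: find(4) -> no change; set of 4 is {4, 8}
Step 8: union(1, 8) -> merged; set of 1 now {1, 4, 8}
Step 9: find(1) -> no change; set of 1 is {1, 4, 8}
Component of 1: {1, 4, 8}

Answer: 1, 4, 8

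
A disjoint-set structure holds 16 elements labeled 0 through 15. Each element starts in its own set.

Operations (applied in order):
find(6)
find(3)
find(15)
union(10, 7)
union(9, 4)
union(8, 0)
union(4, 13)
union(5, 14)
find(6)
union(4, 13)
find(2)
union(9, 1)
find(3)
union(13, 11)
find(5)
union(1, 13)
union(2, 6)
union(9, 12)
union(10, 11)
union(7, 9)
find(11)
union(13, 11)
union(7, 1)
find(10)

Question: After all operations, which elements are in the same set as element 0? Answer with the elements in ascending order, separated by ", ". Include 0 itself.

Step 1: find(6) -> no change; set of 6 is {6}
Step 2: find(3) -> no change; set of 3 is {3}
Step 3: find(15) -> no change; set of 15 is {15}
Step 4: union(10, 7) -> merged; set of 10 now {7, 10}
Step 5: union(9, 4) -> merged; set of 9 now {4, 9}
Step 6: union(8, 0) -> merged; set of 8 now {0, 8}
Step 7: union(4, 13) -> merged; set of 4 now {4, 9, 13}
Step 8: union(5, 14) -> merged; set of 5 now {5, 14}
Step 9: find(6) -> no change; set of 6 is {6}
Step 10: union(4, 13) -> already same set; set of 4 now {4, 9, 13}
Step 11: find(2) -> no change; set of 2 is {2}
Step 12: union(9, 1) -> merged; set of 9 now {1, 4, 9, 13}
Step 13: find(3) -> no change; set of 3 is {3}
Step 14: union(13, 11) -> merged; set of 13 now {1, 4, 9, 11, 13}
Step 15: find(5) -> no change; set of 5 is {5, 14}
Step 16: union(1, 13) -> already same set; set of 1 now {1, 4, 9, 11, 13}
Step 17: union(2, 6) -> merged; set of 2 now {2, 6}
Step 18: union(9, 12) -> merged; set of 9 now {1, 4, 9, 11, 12, 13}
Step 19: union(10, 11) -> merged; set of 10 now {1, 4, 7, 9, 10, 11, 12, 13}
Step 20: union(7, 9) -> already same set; set of 7 now {1, 4, 7, 9, 10, 11, 12, 13}
Step 21: find(11) -> no change; set of 11 is {1, 4, 7, 9, 10, 11, 12, 13}
Step 22: union(13, 11) -> already same set; set of 13 now {1, 4, 7, 9, 10, 11, 12, 13}
Step 23: union(7, 1) -> already same set; set of 7 now {1, 4, 7, 9, 10, 11, 12, 13}
Step 24: find(10) -> no change; set of 10 is {1, 4, 7, 9, 10, 11, 12, 13}
Component of 0: {0, 8}

Answer: 0, 8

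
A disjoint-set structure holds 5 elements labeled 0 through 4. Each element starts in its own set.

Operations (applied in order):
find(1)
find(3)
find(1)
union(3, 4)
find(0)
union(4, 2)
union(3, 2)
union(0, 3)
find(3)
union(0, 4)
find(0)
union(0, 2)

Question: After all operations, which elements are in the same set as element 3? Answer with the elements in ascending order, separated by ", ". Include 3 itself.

Answer: 0, 2, 3, 4

Derivation:
Step 1: find(1) -> no change; set of 1 is {1}
Step 2: find(3) -> no change; set of 3 is {3}
Step 3: find(1) -> no change; set of 1 is {1}
Step 4: union(3, 4) -> merged; set of 3 now {3, 4}
Step 5: find(0) -> no change; set of 0 is {0}
Step 6: union(4, 2) -> merged; set of 4 now {2, 3, 4}
Step 7: union(3, 2) -> already same set; set of 3 now {2, 3, 4}
Step 8: union(0, 3) -> merged; set of 0 now {0, 2, 3, 4}
Step 9: find(3) -> no change; set of 3 is {0, 2, 3, 4}
Step 10: union(0, 4) -> already same set; set of 0 now {0, 2, 3, 4}
Step 11: find(0) -> no change; set of 0 is {0, 2, 3, 4}
Step 12: union(0, 2) -> already same set; set of 0 now {0, 2, 3, 4}
Component of 3: {0, 2, 3, 4}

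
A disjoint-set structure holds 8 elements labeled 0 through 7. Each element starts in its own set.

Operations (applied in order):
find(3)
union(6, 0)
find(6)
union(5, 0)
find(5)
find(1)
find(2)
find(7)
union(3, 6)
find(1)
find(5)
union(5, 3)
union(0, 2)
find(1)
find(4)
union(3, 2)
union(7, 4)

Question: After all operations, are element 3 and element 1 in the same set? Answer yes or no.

Answer: no

Derivation:
Step 1: find(3) -> no change; set of 3 is {3}
Step 2: union(6, 0) -> merged; set of 6 now {0, 6}
Step 3: find(6) -> no change; set of 6 is {0, 6}
Step 4: union(5, 0) -> merged; set of 5 now {0, 5, 6}
Step 5: find(5) -> no change; set of 5 is {0, 5, 6}
Step 6: find(1) -> no change; set of 1 is {1}
Step 7: find(2) -> no change; set of 2 is {2}
Step 8: find(7) -> no change; set of 7 is {7}
Step 9: union(3, 6) -> merged; set of 3 now {0, 3, 5, 6}
Step 10: find(1) -> no change; set of 1 is {1}
Step 11: find(5) -> no change; set of 5 is {0, 3, 5, 6}
Step 12: union(5, 3) -> already same set; set of 5 now {0, 3, 5, 6}
Step 13: union(0, 2) -> merged; set of 0 now {0, 2, 3, 5, 6}
Step 14: find(1) -> no change; set of 1 is {1}
Step 15: find(4) -> no change; set of 4 is {4}
Step 16: union(3, 2) -> already same set; set of 3 now {0, 2, 3, 5, 6}
Step 17: union(7, 4) -> merged; set of 7 now {4, 7}
Set of 3: {0, 2, 3, 5, 6}; 1 is not a member.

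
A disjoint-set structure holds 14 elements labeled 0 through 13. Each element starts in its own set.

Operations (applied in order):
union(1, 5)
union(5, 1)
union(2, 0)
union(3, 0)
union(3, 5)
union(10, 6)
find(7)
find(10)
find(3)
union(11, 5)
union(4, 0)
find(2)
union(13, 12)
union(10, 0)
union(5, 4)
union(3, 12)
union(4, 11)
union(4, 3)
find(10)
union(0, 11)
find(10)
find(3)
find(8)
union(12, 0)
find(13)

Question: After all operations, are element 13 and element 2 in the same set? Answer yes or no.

Answer: yes

Derivation:
Step 1: union(1, 5) -> merged; set of 1 now {1, 5}
Step 2: union(5, 1) -> already same set; set of 5 now {1, 5}
Step 3: union(2, 0) -> merged; set of 2 now {0, 2}
Step 4: union(3, 0) -> merged; set of 3 now {0, 2, 3}
Step 5: union(3, 5) -> merged; set of 3 now {0, 1, 2, 3, 5}
Step 6: union(10, 6) -> merged; set of 10 now {6, 10}
Step 7: find(7) -> no change; set of 7 is {7}
Step 8: find(10) -> no change; set of 10 is {6, 10}
Step 9: find(3) -> no change; set of 3 is {0, 1, 2, 3, 5}
Step 10: union(11, 5) -> merged; set of 11 now {0, 1, 2, 3, 5, 11}
Step 11: union(4, 0) -> merged; set of 4 now {0, 1, 2, 3, 4, 5, 11}
Step 12: find(2) -> no change; set of 2 is {0, 1, 2, 3, 4, 5, 11}
Step 13: union(13, 12) -> merged; set of 13 now {12, 13}
Step 14: union(10, 0) -> merged; set of 10 now {0, 1, 2, 3, 4, 5, 6, 10, 11}
Step 15: union(5, 4) -> already same set; set of 5 now {0, 1, 2, 3, 4, 5, 6, 10, 11}
Step 16: union(3, 12) -> merged; set of 3 now {0, 1, 2, 3, 4, 5, 6, 10, 11, 12, 13}
Step 17: union(4, 11) -> already same set; set of 4 now {0, 1, 2, 3, 4, 5, 6, 10, 11, 12, 13}
Step 18: union(4, 3) -> already same set; set of 4 now {0, 1, 2, 3, 4, 5, 6, 10, 11, 12, 13}
Step 19: find(10) -> no change; set of 10 is {0, 1, 2, 3, 4, 5, 6, 10, 11, 12, 13}
Step 20: union(0, 11) -> already same set; set of 0 now {0, 1, 2, 3, 4, 5, 6, 10, 11, 12, 13}
Step 21: find(10) -> no change; set of 10 is {0, 1, 2, 3, 4, 5, 6, 10, 11, 12, 13}
Step 22: find(3) -> no change; set of 3 is {0, 1, 2, 3, 4, 5, 6, 10, 11, 12, 13}
Step 23: find(8) -> no change; set of 8 is {8}
Step 24: union(12, 0) -> already same set; set of 12 now {0, 1, 2, 3, 4, 5, 6, 10, 11, 12, 13}
Step 25: find(13) -> no change; set of 13 is {0, 1, 2, 3, 4, 5, 6, 10, 11, 12, 13}
Set of 13: {0, 1, 2, 3, 4, 5, 6, 10, 11, 12, 13}; 2 is a member.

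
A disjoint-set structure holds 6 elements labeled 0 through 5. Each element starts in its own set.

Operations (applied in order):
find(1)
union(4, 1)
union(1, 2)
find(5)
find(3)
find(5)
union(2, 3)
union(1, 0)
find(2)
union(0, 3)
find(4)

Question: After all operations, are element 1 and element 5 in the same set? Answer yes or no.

Answer: no

Derivation:
Step 1: find(1) -> no change; set of 1 is {1}
Step 2: union(4, 1) -> merged; set of 4 now {1, 4}
Step 3: union(1, 2) -> merged; set of 1 now {1, 2, 4}
Step 4: find(5) -> no change; set of 5 is {5}
Step 5: find(3) -> no change; set of 3 is {3}
Step 6: find(5) -> no change; set of 5 is {5}
Step 7: union(2, 3) -> merged; set of 2 now {1, 2, 3, 4}
Step 8: union(1, 0) -> merged; set of 1 now {0, 1, 2, 3, 4}
Step 9: find(2) -> no change; set of 2 is {0, 1, 2, 3, 4}
Step 10: union(0, 3) -> already same set; set of 0 now {0, 1, 2, 3, 4}
Step 11: find(4) -> no change; set of 4 is {0, 1, 2, 3, 4}
Set of 1: {0, 1, 2, 3, 4}; 5 is not a member.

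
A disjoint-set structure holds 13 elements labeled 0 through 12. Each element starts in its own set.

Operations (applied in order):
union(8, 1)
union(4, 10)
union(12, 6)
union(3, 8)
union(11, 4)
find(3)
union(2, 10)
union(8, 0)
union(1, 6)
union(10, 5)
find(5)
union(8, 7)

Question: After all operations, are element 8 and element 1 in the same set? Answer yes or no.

Answer: yes

Derivation:
Step 1: union(8, 1) -> merged; set of 8 now {1, 8}
Step 2: union(4, 10) -> merged; set of 4 now {4, 10}
Step 3: union(12, 6) -> merged; set of 12 now {6, 12}
Step 4: union(3, 8) -> merged; set of 3 now {1, 3, 8}
Step 5: union(11, 4) -> merged; set of 11 now {4, 10, 11}
Step 6: find(3) -> no change; set of 3 is {1, 3, 8}
Step 7: union(2, 10) -> merged; set of 2 now {2, 4, 10, 11}
Step 8: union(8, 0) -> merged; set of 8 now {0, 1, 3, 8}
Step 9: union(1, 6) -> merged; set of 1 now {0, 1, 3, 6, 8, 12}
Step 10: union(10, 5) -> merged; set of 10 now {2, 4, 5, 10, 11}
Step 11: find(5) -> no change; set of 5 is {2, 4, 5, 10, 11}
Step 12: union(8, 7) -> merged; set of 8 now {0, 1, 3, 6, 7, 8, 12}
Set of 8: {0, 1, 3, 6, 7, 8, 12}; 1 is a member.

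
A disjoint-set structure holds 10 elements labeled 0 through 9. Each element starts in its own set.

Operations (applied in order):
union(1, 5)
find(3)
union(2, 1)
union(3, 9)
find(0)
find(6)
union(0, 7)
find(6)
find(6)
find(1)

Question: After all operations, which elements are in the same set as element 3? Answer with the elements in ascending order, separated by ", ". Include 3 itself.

Step 1: union(1, 5) -> merged; set of 1 now {1, 5}
Step 2: find(3) -> no change; set of 3 is {3}
Step 3: union(2, 1) -> merged; set of 2 now {1, 2, 5}
Step 4: union(3, 9) -> merged; set of 3 now {3, 9}
Step 5: find(0) -> no change; set of 0 is {0}
Step 6: find(6) -> no change; set of 6 is {6}
Step 7: union(0, 7) -> merged; set of 0 now {0, 7}
Step 8: find(6) -> no change; set of 6 is {6}
Step 9: find(6) -> no change; set of 6 is {6}
Step 10: find(1) -> no change; set of 1 is {1, 2, 5}
Component of 3: {3, 9}

Answer: 3, 9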